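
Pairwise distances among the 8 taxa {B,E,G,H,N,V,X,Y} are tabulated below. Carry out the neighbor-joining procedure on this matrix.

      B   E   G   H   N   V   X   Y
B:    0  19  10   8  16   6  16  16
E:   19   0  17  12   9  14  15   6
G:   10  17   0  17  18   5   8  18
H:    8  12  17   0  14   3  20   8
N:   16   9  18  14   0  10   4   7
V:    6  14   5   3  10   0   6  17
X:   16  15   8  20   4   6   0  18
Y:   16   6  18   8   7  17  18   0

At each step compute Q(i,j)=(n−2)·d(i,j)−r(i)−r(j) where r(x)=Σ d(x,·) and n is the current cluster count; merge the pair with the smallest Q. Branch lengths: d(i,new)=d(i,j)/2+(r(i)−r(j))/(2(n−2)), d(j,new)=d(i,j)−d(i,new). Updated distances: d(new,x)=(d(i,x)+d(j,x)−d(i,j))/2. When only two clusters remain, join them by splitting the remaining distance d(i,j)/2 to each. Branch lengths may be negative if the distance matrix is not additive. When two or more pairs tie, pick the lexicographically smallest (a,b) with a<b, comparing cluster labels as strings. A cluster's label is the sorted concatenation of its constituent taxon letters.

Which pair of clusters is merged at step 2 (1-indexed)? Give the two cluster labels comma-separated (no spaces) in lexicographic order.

1. join E+Y (d=6, Q=-146) ⇒ EY; edges |E|=19/6, |Y|=17/6
  updated: d(B,EY)=29/2, d(EY,G)=29/2, d(EY,H)=7, d(EY,N)=5, d(EY,V)=25/2, d(EY,X)=27/2
2. join N+X (d=4, Q=-229/2) ⇒ NX; edges |N|=39/20, |X|=41/20
  updated: d(B,NX)=14, d(EY,NX)=29/4, d(G,NX)=11, d(H,NX)=15, d(NX,V)=6
3. join EY+NX (d=29/4, Q=-80) ⇒ ENXY; edges |EY|=63/16, |NX|=53/16
  updated: d(B,ENXY)=85/8, d(ENXY,G)=73/8, d(ENXY,H)=59/8, d(ENXY,V)=45/8
4. join ENXY+G (d=73/8, Q=-93/2) ⇒ EGNXY; edges |ENXY|=19/6, |G|=143/24
  updated: d(B,EGNXY)=23/4, d(EGNXY,H)=61/8, d(EGNXY,V)=3/4
5. join B+EGNXY (d=23/4, Q=-179/8) ⇒ BEGNXY; edges |B|=137/32, |EGNXY|=47/32
  updated: d(BEGNXY,H)=79/16, d(BEGNXY,V)=1/2
6. join BEGNXY+H (d=79/16, Q=-135/16) ⇒ BEGHNXY; edges |BEGNXY|=39/32, |H|=119/32
  updated: d(BEGHNXY,V)=-23/32
7. join BEGHNXY+V (d=-23/32) ⇒ BEGHNVXY; edges |BEGHNXY|=-23/64, |V|=-23/64
final tree: (((B:137/32,(((E:19/6,Y:17/6):63/16,(N:39/20,X:41/20):53/16):19/6,G:143/24):47/32):39/32,H:119/32):-23/64,V:-23/64)
total length: 1163/32

N,X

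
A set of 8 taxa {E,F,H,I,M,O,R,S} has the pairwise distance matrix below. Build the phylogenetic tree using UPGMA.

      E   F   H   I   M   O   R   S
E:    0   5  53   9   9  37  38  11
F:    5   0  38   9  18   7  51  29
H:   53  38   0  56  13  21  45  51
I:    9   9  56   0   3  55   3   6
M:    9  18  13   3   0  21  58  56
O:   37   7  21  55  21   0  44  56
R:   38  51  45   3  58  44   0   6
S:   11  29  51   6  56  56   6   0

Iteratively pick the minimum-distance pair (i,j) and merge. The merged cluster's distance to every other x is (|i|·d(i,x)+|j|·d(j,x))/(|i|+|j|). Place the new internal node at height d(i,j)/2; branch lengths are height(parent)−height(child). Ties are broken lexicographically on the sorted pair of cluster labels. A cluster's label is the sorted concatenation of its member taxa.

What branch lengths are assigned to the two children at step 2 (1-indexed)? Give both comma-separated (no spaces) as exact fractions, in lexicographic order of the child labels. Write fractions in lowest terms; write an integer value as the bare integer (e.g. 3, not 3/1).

1. join I+M (d=3) ⇒ IM; edges |I|=3/2, |M|=3/2
  updated: d(E,IM)=9, d(F,IM)=27/2, d(H,IM)=69/2, d(IM,O)=38, d(IM,R)=61/2, d(IM,S)=31
2. join E+F (d=5) ⇒ EF; edges |E|=5/2, |F|=5/2
  updated: d(EF,H)=91/2, d(EF,IM)=45/4, d(EF,O)=22, d(EF,R)=89/2, d(EF,S)=20
3. join R+S (d=6) ⇒ RS; edges |R|=3, |S|=3
  updated: d(EF,RS)=129/4, d(H,RS)=48, d(IM,RS)=123/4, d(O,RS)=50
4. join EF+IM (d=45/4) ⇒ EFIM; edges |EF|=25/8, |IM|=33/8
  updated: d(EFIM,H)=40, d(EFIM,O)=30, d(EFIM,RS)=63/2
5. join H+O (d=21) ⇒ HO; edges |H|=21/2, |O|=21/2
  updated: d(EFIM,HO)=35, d(HO,RS)=49
6. join EFIM+RS (d=63/2) ⇒ EFIMRS; edges |EFIM|=81/8, |RS|=51/4
  updated: d(EFIMRS,HO)=119/3
7. join EFIMRS+HO (d=119/3) ⇒ EFHIMORS; edges |EFIMRS|=49/12, |HO|=28/3
final tree: ((((E:5/2,F:5/2):25/8,(I:3/2,M:3/2):33/8):81/8,(R:3,S:3):51/4):49/12,(H:21/2,O:21/2):28/3)
total length: 1885/24

5/2,5/2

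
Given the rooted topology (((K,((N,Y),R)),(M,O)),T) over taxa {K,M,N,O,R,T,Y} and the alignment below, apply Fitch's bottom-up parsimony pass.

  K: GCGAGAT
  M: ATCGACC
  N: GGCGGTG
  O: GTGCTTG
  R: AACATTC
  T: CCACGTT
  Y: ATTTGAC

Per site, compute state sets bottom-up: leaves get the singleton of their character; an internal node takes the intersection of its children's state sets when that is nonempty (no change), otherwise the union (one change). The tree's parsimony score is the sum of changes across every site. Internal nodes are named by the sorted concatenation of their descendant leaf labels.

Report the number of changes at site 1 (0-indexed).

[col 0] NY: children N:{G}, Y:{A} ∪→ {A,G}; cost 1
[col 0] NRY: children NY:{A,G}, R:{A} ∩→ {A}; cost 0
[col 0] KNRY: children K:{G}, NRY:{A} ∪→ {A,G}; cost 1
[col 0] MO: children M:{A}, O:{G} ∪→ {A,G}; cost 1
[col 0] KMNORY: children KNRY:{A,G}, MO:{A,G} ∩→ {A,G}; cost 0
[col 0] KMNORTY: children KMNORY:{A,G}, T:{C} ∪→ {A,C,G}; cost 1
[col 1] NY: children N:{G}, Y:{T} ∪→ {G,T}; cost 1
[col 1] NRY: children NY:{G,T}, R:{A} ∪→ {A,G,T}; cost 1
[col 1] KNRY: children K:{C}, NRY:{A,G,T} ∪→ {A,C,G,T}; cost 1
[col 1] MO: children M:{T}, O:{T} ∩→ {T}; cost 0
[col 1] KMNORY: children KNRY:{A,C,G,T}, MO:{T} ∩→ {T}; cost 0
[col 1] KMNORTY: children KMNORY:{T}, T:{C} ∪→ {C,T}; cost 1
[col 2] NY: children N:{C}, Y:{T} ∪→ {C,T}; cost 1
[col 2] NRY: children NY:{C,T}, R:{C} ∩→ {C}; cost 0
[col 2] KNRY: children K:{G}, NRY:{C} ∪→ {C,G}; cost 1
[col 2] MO: children M:{C}, O:{G} ∪→ {C,G}; cost 1
[col 2] KMNORY: children KNRY:{C,G}, MO:{C,G} ∩→ {C,G}; cost 0
[col 2] KMNORTY: children KMNORY:{C,G}, T:{A} ∪→ {A,C,G}; cost 1
[col 3] NY: children N:{G}, Y:{T} ∪→ {G,T}; cost 1
[col 3] NRY: children NY:{G,T}, R:{A} ∪→ {A,G,T}; cost 1
[col 3] KNRY: children K:{A}, NRY:{A,G,T} ∩→ {A}; cost 0
[col 3] MO: children M:{G}, O:{C} ∪→ {C,G}; cost 1
[col 3] KMNORY: children KNRY:{A}, MO:{C,G} ∪→ {A,C,G}; cost 1
[col 3] KMNORTY: children KMNORY:{A,C,G}, T:{C} ∩→ {C}; cost 0
[col 4] NY: children N:{G}, Y:{G} ∩→ {G}; cost 0
[col 4] NRY: children NY:{G}, R:{T} ∪→ {G,T}; cost 1
[col 4] KNRY: children K:{G}, NRY:{G,T} ∩→ {G}; cost 0
[col 4] MO: children M:{A}, O:{T} ∪→ {A,T}; cost 1
[col 4] KMNORY: children KNRY:{G}, MO:{A,T} ∪→ {A,G,T}; cost 1
[col 4] KMNORTY: children KMNORY:{A,G,T}, T:{G} ∩→ {G}; cost 0
[col 5] NY: children N:{T}, Y:{A} ∪→ {A,T}; cost 1
[col 5] NRY: children NY:{A,T}, R:{T} ∩→ {T}; cost 0
[col 5] KNRY: children K:{A}, NRY:{T} ∪→ {A,T}; cost 1
[col 5] MO: children M:{C}, O:{T} ∪→ {C,T}; cost 1
[col 5] KMNORY: children KNRY:{A,T}, MO:{C,T} ∩→ {T}; cost 0
[col 5] KMNORTY: children KMNORY:{T}, T:{T} ∩→ {T}; cost 0
[col 6] NY: children N:{G}, Y:{C} ∪→ {C,G}; cost 1
[col 6] NRY: children NY:{C,G}, R:{C} ∩→ {C}; cost 0
[col 6] KNRY: children K:{T}, NRY:{C} ∪→ {C,T}; cost 1
[col 6] MO: children M:{C}, O:{G} ∪→ {C,G}; cost 1
[col 6] KMNORY: children KNRY:{C,T}, MO:{C,G} ∩→ {C}; cost 0
[col 6] KMNORTY: children KMNORY:{C}, T:{T} ∪→ {C,T}; cost 1
per-site changes: [4, 4, 4, 4, 3, 3, 4]; total = 26

4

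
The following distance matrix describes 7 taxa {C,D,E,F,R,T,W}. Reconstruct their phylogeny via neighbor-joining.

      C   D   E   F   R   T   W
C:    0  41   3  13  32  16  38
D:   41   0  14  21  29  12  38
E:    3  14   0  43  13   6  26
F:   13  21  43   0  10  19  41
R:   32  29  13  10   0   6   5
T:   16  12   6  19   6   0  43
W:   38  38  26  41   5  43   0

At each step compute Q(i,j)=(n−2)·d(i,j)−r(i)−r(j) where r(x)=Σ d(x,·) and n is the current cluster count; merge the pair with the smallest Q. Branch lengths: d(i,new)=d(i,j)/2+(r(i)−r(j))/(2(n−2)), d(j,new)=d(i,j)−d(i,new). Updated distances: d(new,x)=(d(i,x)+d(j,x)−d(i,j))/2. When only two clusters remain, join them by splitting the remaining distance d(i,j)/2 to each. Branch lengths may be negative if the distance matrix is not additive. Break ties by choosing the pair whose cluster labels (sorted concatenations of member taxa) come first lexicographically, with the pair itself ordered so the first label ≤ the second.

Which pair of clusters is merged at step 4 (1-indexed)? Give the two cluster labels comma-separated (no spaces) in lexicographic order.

1. join R+W (d=5, Q=-261) ⇒ RW; edges |R|=-71/10, |W|=121/10
  updated: d(C,RW)=65/2, d(D,RW)=31, d(E,RW)=17, d(F,RW)=23, d(RW,T)=22
2. join C+E (d=3, Q=-353/2) ⇒ CE; edges |C|=69/16, |E|=-21/16
  updated: d(CE,D)=26, d(CE,F)=53/2, d(CE,RW)=93/4, d(CE,T)=19/2
3. join F+RW (d=23, Q=-479/4) ⇒ FRW; edges |F|=79/8, |RW|=105/8
  updated: d(CE,FRW)=107/8, d(D,FRW)=29/2, d(FRW,T)=9
4. join CE+T (d=19/2, Q=-483/8) ⇒ CET; edges |CE|=299/32, |T|=5/32
  updated: d(CET,D)=57/4, d(CET,FRW)=103/16
5. join CET+D (d=57/4, Q=-563/16) ⇒ CDET; edges |CET|=99/32, |D|=357/32
  updated: d(CDET,FRW)=107/32
6. join CDET+FRW (d=107/32) ⇒ CDEFRTW; edges |CDET|=107/64, |FRW|=107/64
final tree: ((((C:69/16,E:-21/16):299/32,T:5/32):99/32,D:357/32):107/64,(F:79/8,(R:-71/10,W:121/10):105/8):107/64)
total length: 1859/32

CE,T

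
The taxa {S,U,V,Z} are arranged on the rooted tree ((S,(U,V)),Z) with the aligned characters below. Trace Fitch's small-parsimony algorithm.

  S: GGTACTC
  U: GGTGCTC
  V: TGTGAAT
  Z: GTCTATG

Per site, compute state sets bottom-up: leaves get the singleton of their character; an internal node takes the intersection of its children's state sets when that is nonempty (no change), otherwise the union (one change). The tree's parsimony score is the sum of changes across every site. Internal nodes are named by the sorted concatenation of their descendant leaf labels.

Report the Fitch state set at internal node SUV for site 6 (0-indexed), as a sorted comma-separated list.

C

[col 0] UV: children U:{G}, V:{T} ∪→ {G,T}; cost 1
[col 0] SUV: children S:{G}, UV:{G,T} ∩→ {G}; cost 0
[col 0] SUVZ: children SUV:{G}, Z:{G} ∩→ {G}; cost 0
[col 1] UV: children U:{G}, V:{G} ∩→ {G}; cost 0
[col 1] SUV: children S:{G}, UV:{G} ∩→ {G}; cost 0
[col 1] SUVZ: children SUV:{G}, Z:{T} ∪→ {G,T}; cost 1
[col 2] UV: children U:{T}, V:{T} ∩→ {T}; cost 0
[col 2] SUV: children S:{T}, UV:{T} ∩→ {T}; cost 0
[col 2] SUVZ: children SUV:{T}, Z:{C} ∪→ {C,T}; cost 1
[col 3] UV: children U:{G}, V:{G} ∩→ {G}; cost 0
[col 3] SUV: children S:{A}, UV:{G} ∪→ {A,G}; cost 1
[col 3] SUVZ: children SUV:{A,G}, Z:{T} ∪→ {A,G,T}; cost 1
[col 4] UV: children U:{C}, V:{A} ∪→ {A,C}; cost 1
[col 4] SUV: children S:{C}, UV:{A,C} ∩→ {C}; cost 0
[col 4] SUVZ: children SUV:{C}, Z:{A} ∪→ {A,C}; cost 1
[col 5] UV: children U:{T}, V:{A} ∪→ {A,T}; cost 1
[col 5] SUV: children S:{T}, UV:{A,T} ∩→ {T}; cost 0
[col 5] SUVZ: children SUV:{T}, Z:{T} ∩→ {T}; cost 0
[col 6] UV: children U:{C}, V:{T} ∪→ {C,T}; cost 1
[col 6] SUV: children S:{C}, UV:{C,T} ∩→ {C}; cost 0
[col 6] SUVZ: children SUV:{C}, Z:{G} ∪→ {C,G}; cost 1
per-site changes: [1, 1, 1, 2, 2, 1, 2]; total = 10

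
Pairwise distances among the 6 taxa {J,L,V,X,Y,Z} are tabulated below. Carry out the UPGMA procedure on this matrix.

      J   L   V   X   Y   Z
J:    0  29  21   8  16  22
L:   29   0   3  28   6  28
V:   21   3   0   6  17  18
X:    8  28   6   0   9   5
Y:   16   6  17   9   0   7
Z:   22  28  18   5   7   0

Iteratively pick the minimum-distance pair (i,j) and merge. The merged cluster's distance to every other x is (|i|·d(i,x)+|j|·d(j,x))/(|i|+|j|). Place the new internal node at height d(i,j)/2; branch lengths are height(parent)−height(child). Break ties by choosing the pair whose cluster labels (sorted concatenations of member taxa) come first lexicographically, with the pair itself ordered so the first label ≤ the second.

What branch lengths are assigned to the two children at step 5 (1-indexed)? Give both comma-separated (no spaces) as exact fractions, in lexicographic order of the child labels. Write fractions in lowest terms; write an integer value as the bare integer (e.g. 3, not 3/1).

91/48,129/16

1. join L+V (d=3) ⇒ LV; edges |L|=3/2, |V|=3/2
  updated: d(J,LV)=25, d(LV,X)=17, d(LV,Y)=23/2, d(LV,Z)=23
2. join X+Z (d=5) ⇒ XZ; edges |X|=5/2, |Z|=5/2
  updated: d(J,XZ)=15, d(LV,XZ)=20, d(XZ,Y)=8
3. join XZ+Y (d=8) ⇒ XYZ; edges |XZ|=3/2, |Y|=4
  updated: d(J,XYZ)=46/3, d(LV,XYZ)=103/6
4. join J+XYZ (d=46/3) ⇒ JXYZ; edges |J|=23/3, |XYZ|=11/3
  updated: d(JXYZ,LV)=153/8
5. join JXYZ+LV (d=153/8) ⇒ JLVXYZ; edges |JXYZ|=91/48, |LV|=129/16
final tree: ((J:23/3,((X:5/2,Z:5/2):3/2,Y:4):11/3):91/48,(L:3/2,V:3/2):129/16)
total length: 835/24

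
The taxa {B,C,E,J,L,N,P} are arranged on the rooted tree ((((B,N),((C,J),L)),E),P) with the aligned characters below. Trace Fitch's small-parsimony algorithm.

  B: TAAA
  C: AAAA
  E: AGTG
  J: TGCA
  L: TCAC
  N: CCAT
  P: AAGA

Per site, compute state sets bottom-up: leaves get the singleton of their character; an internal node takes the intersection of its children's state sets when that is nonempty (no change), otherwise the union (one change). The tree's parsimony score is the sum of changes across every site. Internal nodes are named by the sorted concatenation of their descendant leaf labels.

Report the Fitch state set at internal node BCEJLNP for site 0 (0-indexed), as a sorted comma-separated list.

BN@0: {T} ∪ {C} = {C,T} (union, +1)
CJ@0: {A} ∪ {T} = {A,T} (union, +1)
CJL@0: {A,T} ∩ {T} = {T} (intersection, +0)
BCJLN@0: {C,T} ∩ {T} = {T} (intersection, +0)
BCEJLN@0: {T} ∪ {A} = {A,T} (union, +1)
BCEJLNP@0: {A,T} ∩ {A} = {A} (intersection, +0)
BN@1: {A} ∪ {C} = {A,C} (union, +1)
CJ@1: {A} ∪ {G} = {A,G} (union, +1)
CJL@1: {A,G} ∪ {C} = {A,C,G} (union, +1)
BCJLN@1: {A,C} ∩ {A,C,G} = {A,C} (intersection, +0)
BCEJLN@1: {A,C} ∪ {G} = {A,C,G} (union, +1)
BCEJLNP@1: {A,C,G} ∩ {A} = {A} (intersection, +0)
BN@2: {A} ∩ {A} = {A} (intersection, +0)
CJ@2: {A} ∪ {C} = {A,C} (union, +1)
CJL@2: {A,C} ∩ {A} = {A} (intersection, +0)
BCJLN@2: {A} ∩ {A} = {A} (intersection, +0)
BCEJLN@2: {A} ∪ {T} = {A,T} (union, +1)
BCEJLNP@2: {A,T} ∪ {G} = {A,G,T} (union, +1)
BN@3: {A} ∪ {T} = {A,T} (union, +1)
CJ@3: {A} ∩ {A} = {A} (intersection, +0)
CJL@3: {A} ∪ {C} = {A,C} (union, +1)
BCJLN@3: {A,T} ∩ {A,C} = {A} (intersection, +0)
BCEJLN@3: {A} ∪ {G} = {A,G} (union, +1)
BCEJLNP@3: {A,G} ∩ {A} = {A} (intersection, +0)
per-site changes: [3, 4, 3, 3]; total = 13

A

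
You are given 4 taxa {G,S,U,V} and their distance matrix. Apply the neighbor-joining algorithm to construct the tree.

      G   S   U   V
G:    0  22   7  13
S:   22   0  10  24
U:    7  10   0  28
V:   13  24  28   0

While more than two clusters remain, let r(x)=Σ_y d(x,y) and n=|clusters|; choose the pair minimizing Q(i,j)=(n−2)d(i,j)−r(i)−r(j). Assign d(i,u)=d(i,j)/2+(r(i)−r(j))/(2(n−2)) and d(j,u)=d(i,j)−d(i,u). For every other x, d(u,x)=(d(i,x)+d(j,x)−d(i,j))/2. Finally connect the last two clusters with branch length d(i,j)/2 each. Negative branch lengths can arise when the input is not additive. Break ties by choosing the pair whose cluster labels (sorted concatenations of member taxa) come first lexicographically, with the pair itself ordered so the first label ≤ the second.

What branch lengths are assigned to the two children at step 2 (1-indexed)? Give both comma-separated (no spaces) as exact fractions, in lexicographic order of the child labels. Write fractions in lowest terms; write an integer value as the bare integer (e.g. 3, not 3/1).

iteration 1: select G,V (d=13, Q=-81); attach at lengths (3/4, 49/4); label the merged cluster GV
  updated: d(GV,S)=33/2, d(GV,U)=11
iteration 2: select GV,S (d=33/2, Q=-75/2); attach at lengths (35/4, 31/4); label the merged cluster GSV
  updated: d(GSV,U)=9/4
iteration 3: select GSV,U (d=9/4); attach at lengths (9/8, 9/8); label the merged cluster GSUV
final tree: (((G:3/4,V:49/4):35/4,S:31/4):9/8,U:9/8)
total length: 127/4

35/4,31/4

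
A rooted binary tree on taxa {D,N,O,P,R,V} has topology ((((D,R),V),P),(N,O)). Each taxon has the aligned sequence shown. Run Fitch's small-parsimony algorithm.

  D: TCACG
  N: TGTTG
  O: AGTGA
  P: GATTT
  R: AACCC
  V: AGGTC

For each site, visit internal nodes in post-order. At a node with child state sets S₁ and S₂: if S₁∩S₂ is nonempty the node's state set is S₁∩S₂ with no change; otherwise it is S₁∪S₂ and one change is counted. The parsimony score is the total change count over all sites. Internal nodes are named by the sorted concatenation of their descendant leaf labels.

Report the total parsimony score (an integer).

DR@0: {T} ∪ {A} = {A,T} (union, +1)
DRV@0: {A,T} ∩ {A} = {A} (intersection, +0)
DPRV@0: {A} ∪ {G} = {A,G} (union, +1)
NO@0: {T} ∪ {A} = {A,T} (union, +1)
DNOPRV@0: {A,G} ∩ {A,T} = {A} (intersection, +0)
DR@1: {C} ∪ {A} = {A,C} (union, +1)
DRV@1: {A,C} ∪ {G} = {A,C,G} (union, +1)
DPRV@1: {A,C,G} ∩ {A} = {A} (intersection, +0)
NO@1: {G} ∩ {G} = {G} (intersection, +0)
DNOPRV@1: {A} ∪ {G} = {A,G} (union, +1)
DR@2: {A} ∪ {C} = {A,C} (union, +1)
DRV@2: {A,C} ∪ {G} = {A,C,G} (union, +1)
DPRV@2: {A,C,G} ∪ {T} = {A,C,G,T} (union, +1)
NO@2: {T} ∩ {T} = {T} (intersection, +0)
DNOPRV@2: {A,C,G,T} ∩ {T} = {T} (intersection, +0)
DR@3: {C} ∩ {C} = {C} (intersection, +0)
DRV@3: {C} ∪ {T} = {C,T} (union, +1)
DPRV@3: {C,T} ∩ {T} = {T} (intersection, +0)
NO@3: {T} ∪ {G} = {G,T} (union, +1)
DNOPRV@3: {T} ∩ {G,T} = {T} (intersection, +0)
DR@4: {G} ∪ {C} = {C,G} (union, +1)
DRV@4: {C,G} ∩ {C} = {C} (intersection, +0)
DPRV@4: {C} ∪ {T} = {C,T} (union, +1)
NO@4: {G} ∪ {A} = {A,G} (union, +1)
DNOPRV@4: {C,T} ∪ {A,G} = {A,C,G,T} (union, +1)
per-site changes: [3, 3, 3, 2, 4]; total = 15

15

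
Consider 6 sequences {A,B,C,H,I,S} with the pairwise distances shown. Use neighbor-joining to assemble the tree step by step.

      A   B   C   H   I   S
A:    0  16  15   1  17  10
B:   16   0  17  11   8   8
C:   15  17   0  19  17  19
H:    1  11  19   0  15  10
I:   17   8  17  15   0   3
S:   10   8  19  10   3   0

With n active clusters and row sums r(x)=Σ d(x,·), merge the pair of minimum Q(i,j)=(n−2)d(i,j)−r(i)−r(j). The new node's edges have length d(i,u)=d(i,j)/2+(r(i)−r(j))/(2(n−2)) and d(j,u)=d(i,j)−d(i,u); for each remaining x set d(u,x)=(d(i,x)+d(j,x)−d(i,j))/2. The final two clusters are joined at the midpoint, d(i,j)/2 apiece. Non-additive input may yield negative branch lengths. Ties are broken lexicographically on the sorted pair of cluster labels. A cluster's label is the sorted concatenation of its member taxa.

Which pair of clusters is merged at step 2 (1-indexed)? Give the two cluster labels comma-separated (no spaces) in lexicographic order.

step 1: merge (A,H) at d=1, Q=-111; branch lengths A→7/8, H→1/8; new cluster AH
  updated: d(AH,B)=13, d(AH,C)=33/2, d(AH,I)=31/2, d(AH,S)=19/2
step 2: merge (AH,C) at d=33/2, Q=-149/2; branch lengths AH→23/4, C→43/4; new cluster ACH
  updated: d(ACH,B)=27/4, d(ACH,I)=8, d(ACH,S)=6
step 3: merge (ACH,B) at d=27/4, Q=-30; branch lengths ACH→23/8, B→31/8; new cluster ABCH
  updated: d(ABCH,I)=37/8, d(ABCH,S)=29/8
step 4: merge (ABCH,I) at d=37/8, Q=-45/4; branch lengths ABCH→21/8, I→2; new cluster ABCHI
  updated: d(ABCHI,S)=1
step 5: merge (ABCHI,S) at d=1; branch lengths ABCHI→1/2, S→1/2; new cluster ABCHIS
final tree: (((((A:7/8,H:1/8):23/4,C:43/4):23/8,B:31/8):21/8,I:2):1/2,S:1/2)
total length: 239/8

AH,C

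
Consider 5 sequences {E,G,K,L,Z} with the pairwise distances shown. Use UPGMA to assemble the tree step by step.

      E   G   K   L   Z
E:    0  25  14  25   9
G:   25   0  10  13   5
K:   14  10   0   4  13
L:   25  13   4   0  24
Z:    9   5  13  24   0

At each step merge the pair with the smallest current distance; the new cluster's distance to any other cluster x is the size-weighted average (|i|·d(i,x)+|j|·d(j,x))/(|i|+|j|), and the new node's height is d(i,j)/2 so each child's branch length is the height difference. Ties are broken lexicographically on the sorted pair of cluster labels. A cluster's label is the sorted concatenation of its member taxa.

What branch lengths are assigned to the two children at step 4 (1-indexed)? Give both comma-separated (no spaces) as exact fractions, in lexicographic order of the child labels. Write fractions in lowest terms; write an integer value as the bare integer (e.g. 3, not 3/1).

iteration 1: select K,L (d=4); attach at lengths (2, 2); label the merged cluster KL
  updated: d(E,KL)=39/2, d(G,KL)=23/2, d(KL,Z)=37/2
iteration 2: select G,Z (d=5); attach at lengths (5/2, 5/2); label the merged cluster GZ
  updated: d(E,GZ)=17, d(GZ,KL)=15
iteration 3: select GZ,KL (d=15); attach at lengths (5, 11/2); label the merged cluster GKLZ
  updated: d(E,GKLZ)=73/4
iteration 4: select E,GKLZ (d=73/4); attach at lengths (73/8, 13/8); label the merged cluster EGKLZ
final tree: (E:73/8,((G:5/2,Z:5/2):5,(K:2,L:2):11/2):13/8)
total length: 121/4

73/8,13/8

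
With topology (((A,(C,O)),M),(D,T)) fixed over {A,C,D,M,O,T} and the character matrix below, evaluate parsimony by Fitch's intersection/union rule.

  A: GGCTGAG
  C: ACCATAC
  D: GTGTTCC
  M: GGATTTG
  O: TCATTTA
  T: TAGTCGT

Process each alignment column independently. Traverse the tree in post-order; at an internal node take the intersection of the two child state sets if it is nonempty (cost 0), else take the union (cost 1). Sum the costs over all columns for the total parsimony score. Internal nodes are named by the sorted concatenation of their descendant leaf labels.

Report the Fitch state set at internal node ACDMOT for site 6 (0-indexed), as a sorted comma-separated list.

CO@0: {A} ∪ {T} = {A,T} (union, +1)
ACO@0: {G} ∪ {A,T} = {A,G,T} (union, +1)
ACMO@0: {A,G,T} ∩ {G} = {G} (intersection, +0)
DT@0: {G} ∪ {T} = {G,T} (union, +1)
ACDMOT@0: {G} ∩ {G,T} = {G} (intersection, +0)
CO@1: {C} ∩ {C} = {C} (intersection, +0)
ACO@1: {G} ∪ {C} = {C,G} (union, +1)
ACMO@1: {C,G} ∩ {G} = {G} (intersection, +0)
DT@1: {T} ∪ {A} = {A,T} (union, +1)
ACDMOT@1: {G} ∪ {A,T} = {A,G,T} (union, +1)
CO@2: {C} ∪ {A} = {A,C} (union, +1)
ACO@2: {C} ∩ {A,C} = {C} (intersection, +0)
ACMO@2: {C} ∪ {A} = {A,C} (union, +1)
DT@2: {G} ∩ {G} = {G} (intersection, +0)
ACDMOT@2: {A,C} ∪ {G} = {A,C,G} (union, +1)
CO@3: {A} ∪ {T} = {A,T} (union, +1)
ACO@3: {T} ∩ {A,T} = {T} (intersection, +0)
ACMO@3: {T} ∩ {T} = {T} (intersection, +0)
DT@3: {T} ∩ {T} = {T} (intersection, +0)
ACDMOT@3: {T} ∩ {T} = {T} (intersection, +0)
CO@4: {T} ∩ {T} = {T} (intersection, +0)
ACO@4: {G} ∪ {T} = {G,T} (union, +1)
ACMO@4: {G,T} ∩ {T} = {T} (intersection, +0)
DT@4: {T} ∪ {C} = {C,T} (union, +1)
ACDMOT@4: {T} ∩ {C,T} = {T} (intersection, +0)
CO@5: {A} ∪ {T} = {A,T} (union, +1)
ACO@5: {A} ∩ {A,T} = {A} (intersection, +0)
ACMO@5: {A} ∪ {T} = {A,T} (union, +1)
DT@5: {C} ∪ {G} = {C,G} (union, +1)
ACDMOT@5: {A,T} ∪ {C,G} = {A,C,G,T} (union, +1)
CO@6: {C} ∪ {A} = {A,C} (union, +1)
ACO@6: {G} ∪ {A,C} = {A,C,G} (union, +1)
ACMO@6: {A,C,G} ∩ {G} = {G} (intersection, +0)
DT@6: {C} ∪ {T} = {C,T} (union, +1)
ACDMOT@6: {G} ∪ {C,T} = {C,G,T} (union, +1)
per-site changes: [3, 3, 3, 1, 2, 4, 4]; total = 20

C,G,T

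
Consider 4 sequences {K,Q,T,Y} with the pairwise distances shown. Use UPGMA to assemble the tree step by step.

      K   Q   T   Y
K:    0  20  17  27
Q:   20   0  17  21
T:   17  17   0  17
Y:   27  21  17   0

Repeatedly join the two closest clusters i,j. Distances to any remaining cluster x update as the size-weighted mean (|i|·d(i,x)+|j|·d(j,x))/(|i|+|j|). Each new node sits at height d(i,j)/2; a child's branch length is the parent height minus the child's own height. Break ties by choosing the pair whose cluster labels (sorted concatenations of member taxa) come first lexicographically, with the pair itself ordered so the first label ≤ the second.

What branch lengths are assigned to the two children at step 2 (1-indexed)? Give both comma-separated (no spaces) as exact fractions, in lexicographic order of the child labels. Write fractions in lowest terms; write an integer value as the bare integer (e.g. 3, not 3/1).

step 1: merge (K,T) at d=17; branch lengths K→17/2, T→17/2; new cluster KT
  updated: d(KT,Q)=37/2, d(KT,Y)=22
step 2: merge (KT,Q) at d=37/2; branch lengths KT→3/4, Q→37/4; new cluster KQT
  updated: d(KQT,Y)=65/3
step 3: merge (KQT,Y) at d=65/3; branch lengths KQT→19/12, Y→65/6; new cluster KQTY
final tree: (((K:17/2,T:17/2):3/4,Q:37/4):19/12,Y:65/6)
total length: 473/12

3/4,37/4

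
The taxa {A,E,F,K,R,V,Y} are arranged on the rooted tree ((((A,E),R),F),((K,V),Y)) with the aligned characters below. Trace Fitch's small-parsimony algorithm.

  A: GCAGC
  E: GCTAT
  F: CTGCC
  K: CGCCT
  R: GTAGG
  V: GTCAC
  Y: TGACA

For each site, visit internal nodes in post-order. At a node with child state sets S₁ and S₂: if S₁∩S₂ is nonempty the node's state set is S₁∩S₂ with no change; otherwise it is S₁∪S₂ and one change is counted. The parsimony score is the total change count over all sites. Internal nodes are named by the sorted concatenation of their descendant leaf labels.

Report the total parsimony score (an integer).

site 0, node AE: A={G} ∩ E={G} → {G} (+0)
site 0, node AER: AE={G} ∩ R={G} → {G} (+0)
site 0, node AEFR: AER={G} ∪ F={C} → {C,G} (+1)
site 0, node KV: K={C} ∪ V={G} → {C,G} (+1)
site 0, node KVY: KV={C,G} ∪ Y={T} → {C,G,T} (+1)
site 0, node AEFKRVY: AEFR={C,G} ∩ KVY={C,G,T} → {C,G} (+0)
site 1, node AE: A={C} ∩ E={C} → {C} (+0)
site 1, node AER: AE={C} ∪ R={T} → {C,T} (+1)
site 1, node AEFR: AER={C,T} ∩ F={T} → {T} (+0)
site 1, node KV: K={G} ∪ V={T} → {G,T} (+1)
site 1, node KVY: KV={G,T} ∩ Y={G} → {G} (+0)
site 1, node AEFKRVY: AEFR={T} ∪ KVY={G} → {G,T} (+1)
site 2, node AE: A={A} ∪ E={T} → {A,T} (+1)
site 2, node AER: AE={A,T} ∩ R={A} → {A} (+0)
site 2, node AEFR: AER={A} ∪ F={G} → {A,G} (+1)
site 2, node KV: K={C} ∩ V={C} → {C} (+0)
site 2, node KVY: KV={C} ∪ Y={A} → {A,C} (+1)
site 2, node AEFKRVY: AEFR={A,G} ∩ KVY={A,C} → {A} (+0)
site 3, node AE: A={G} ∪ E={A} → {A,G} (+1)
site 3, node AER: AE={A,G} ∩ R={G} → {G} (+0)
site 3, node AEFR: AER={G} ∪ F={C} → {C,G} (+1)
site 3, node KV: K={C} ∪ V={A} → {A,C} (+1)
site 3, node KVY: KV={A,C} ∩ Y={C} → {C} (+0)
site 3, node AEFKRVY: AEFR={C,G} ∩ KVY={C} → {C} (+0)
site 4, node AE: A={C} ∪ E={T} → {C,T} (+1)
site 4, node AER: AE={C,T} ∪ R={G} → {C,G,T} (+1)
site 4, node AEFR: AER={C,G,T} ∩ F={C} → {C} (+0)
site 4, node KV: K={T} ∪ V={C} → {C,T} (+1)
site 4, node KVY: KV={C,T} ∪ Y={A} → {A,C,T} (+1)
site 4, node AEFKRVY: AEFR={C} ∩ KVY={A,C,T} → {C} (+0)
per-site changes: [3, 3, 3, 3, 4]; total = 16

16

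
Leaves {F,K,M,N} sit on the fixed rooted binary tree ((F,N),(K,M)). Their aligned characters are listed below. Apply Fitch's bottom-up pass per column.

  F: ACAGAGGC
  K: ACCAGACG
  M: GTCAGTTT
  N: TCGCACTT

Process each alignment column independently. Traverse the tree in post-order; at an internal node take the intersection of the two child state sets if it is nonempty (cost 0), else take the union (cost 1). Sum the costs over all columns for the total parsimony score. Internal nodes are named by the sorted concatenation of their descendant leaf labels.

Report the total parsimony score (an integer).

site 0, node FN: F={A} ∪ N={T} → {A,T} (+1)
site 0, node KM: K={A} ∪ M={G} → {A,G} (+1)
site 0, node FKMN: FN={A,T} ∩ KM={A,G} → {A} (+0)
site 1, node FN: F={C} ∩ N={C} → {C} (+0)
site 1, node KM: K={C} ∪ M={T} → {C,T} (+1)
site 1, node FKMN: FN={C} ∩ KM={C,T} → {C} (+0)
site 2, node FN: F={A} ∪ N={G} → {A,G} (+1)
site 2, node KM: K={C} ∩ M={C} → {C} (+0)
site 2, node FKMN: FN={A,G} ∪ KM={C} → {A,C,G} (+1)
site 3, node FN: F={G} ∪ N={C} → {C,G} (+1)
site 3, node KM: K={A} ∩ M={A} → {A} (+0)
site 3, node FKMN: FN={C,G} ∪ KM={A} → {A,C,G} (+1)
site 4, node FN: F={A} ∩ N={A} → {A} (+0)
site 4, node KM: K={G} ∩ M={G} → {G} (+0)
site 4, node FKMN: FN={A} ∪ KM={G} → {A,G} (+1)
site 5, node FN: F={G} ∪ N={C} → {C,G} (+1)
site 5, node KM: K={A} ∪ M={T} → {A,T} (+1)
site 5, node FKMN: FN={C,G} ∪ KM={A,T} → {A,C,G,T} (+1)
site 6, node FN: F={G} ∪ N={T} → {G,T} (+1)
site 6, node KM: K={C} ∪ M={T} → {C,T} (+1)
site 6, node FKMN: FN={G,T} ∩ KM={C,T} → {T} (+0)
site 7, node FN: F={C} ∪ N={T} → {C,T} (+1)
site 7, node KM: K={G} ∪ M={T} → {G,T} (+1)
site 7, node FKMN: FN={C,T} ∩ KM={G,T} → {T} (+0)
per-site changes: [2, 1, 2, 2, 1, 3, 2, 2]; total = 15

15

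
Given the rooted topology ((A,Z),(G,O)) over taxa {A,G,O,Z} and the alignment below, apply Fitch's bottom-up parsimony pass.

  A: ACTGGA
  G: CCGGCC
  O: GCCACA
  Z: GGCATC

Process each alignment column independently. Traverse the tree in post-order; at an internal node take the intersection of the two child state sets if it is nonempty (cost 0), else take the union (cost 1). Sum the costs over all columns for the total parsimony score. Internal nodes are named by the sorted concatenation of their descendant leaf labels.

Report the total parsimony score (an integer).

[col 0] AZ: children A:{A}, Z:{G} ∪→ {A,G}; cost 1
[col 0] GO: children G:{C}, O:{G} ∪→ {C,G}; cost 1
[col 0] AGOZ: children AZ:{A,G}, GO:{C,G} ∩→ {G}; cost 0
[col 1] AZ: children A:{C}, Z:{G} ∪→ {C,G}; cost 1
[col 1] GO: children G:{C}, O:{C} ∩→ {C}; cost 0
[col 1] AGOZ: children AZ:{C,G}, GO:{C} ∩→ {C}; cost 0
[col 2] AZ: children A:{T}, Z:{C} ∪→ {C,T}; cost 1
[col 2] GO: children G:{G}, O:{C} ∪→ {C,G}; cost 1
[col 2] AGOZ: children AZ:{C,T}, GO:{C,G} ∩→ {C}; cost 0
[col 3] AZ: children A:{G}, Z:{A} ∪→ {A,G}; cost 1
[col 3] GO: children G:{G}, O:{A} ∪→ {A,G}; cost 1
[col 3] AGOZ: children AZ:{A,G}, GO:{A,G} ∩→ {A,G}; cost 0
[col 4] AZ: children A:{G}, Z:{T} ∪→ {G,T}; cost 1
[col 4] GO: children G:{C}, O:{C} ∩→ {C}; cost 0
[col 4] AGOZ: children AZ:{G,T}, GO:{C} ∪→ {C,G,T}; cost 1
[col 5] AZ: children A:{A}, Z:{C} ∪→ {A,C}; cost 1
[col 5] GO: children G:{C}, O:{A} ∪→ {A,C}; cost 1
[col 5] AGOZ: children AZ:{A,C}, GO:{A,C} ∩→ {A,C}; cost 0
per-site changes: [2, 1, 2, 2, 2, 2]; total = 11

11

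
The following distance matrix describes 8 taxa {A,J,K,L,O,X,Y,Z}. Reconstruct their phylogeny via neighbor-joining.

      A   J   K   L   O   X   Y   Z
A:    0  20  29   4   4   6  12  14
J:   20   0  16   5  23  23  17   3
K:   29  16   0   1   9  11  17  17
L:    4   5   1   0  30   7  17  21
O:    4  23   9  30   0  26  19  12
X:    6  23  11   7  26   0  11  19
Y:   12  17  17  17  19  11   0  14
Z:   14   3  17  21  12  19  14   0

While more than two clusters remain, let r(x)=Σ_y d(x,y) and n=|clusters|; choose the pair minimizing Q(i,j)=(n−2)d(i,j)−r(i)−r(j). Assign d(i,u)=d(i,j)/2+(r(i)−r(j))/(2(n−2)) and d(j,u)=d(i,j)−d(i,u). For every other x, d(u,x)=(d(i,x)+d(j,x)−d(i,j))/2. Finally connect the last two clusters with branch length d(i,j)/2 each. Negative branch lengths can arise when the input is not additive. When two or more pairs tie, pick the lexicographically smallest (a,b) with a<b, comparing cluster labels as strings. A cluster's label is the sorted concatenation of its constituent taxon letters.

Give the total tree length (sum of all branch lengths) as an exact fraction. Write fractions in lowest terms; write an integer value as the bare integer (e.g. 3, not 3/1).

1299/32

step 1: merge (J,Z) at d=3, Q=-189; branch lengths J→25/12, Z→11/12; new cluster JZ
  updated: d(A,JZ)=31/2, d(JZ,K)=15, d(JZ,L)=23/2, d(JZ,O)=16, d(JZ,X)=39/2, d(JZ,Y)=14
step 2: merge (A,O) at d=4, Q=-309/2; branch lengths A→-27/20, O→107/20; new cluster AO
  updated: d(AO,JZ)=55/4, d(AO,K)=17, d(AO,L)=15, d(AO,X)=14, d(AO,Y)=27/2
step 3: merge (K,L) at d=1, Q=-217/2; branch lengths K→27/16, L→-11/16; new cluster KL
  updated: d(AO,KL)=31/2, d(JZ,KL)=51/4, d(KL,X)=17/2, d(KL,Y)=33/2
step 4: merge (KL,X) at d=17/2, Q=-323/4; branch lengths KL→103/24, X→101/24; new cluster KLX
  updated: d(AO,KLX)=21/2, d(JZ,KLX)=95/8, d(KLX,Y)=19/2
step 5: merge (AO,JZ) at d=55/4, Q=-399/8; branch lengths AO→205/32, JZ→235/32; new cluster AJOZ
  updated: d(AJOZ,KLX)=69/16, d(AJOZ,Y)=55/8
step 6: merge (AJOZ,KLX) at d=69/16, Q=-331/16; branch lengths AJOZ→27/32, KLX→111/32; new cluster AJKLOXZ
  updated: d(AJKLOXZ,Y)=193/32
step 7: merge (AJKLOXZ,Y) at d=193/32; branch lengths AJKLOXZ→193/64, Y→193/64; new cluster AJKLOXYZ
final tree: ((((A:-27/20,O:107/20):205/32,(J:25/12,Z:11/12):235/32):27/32,((K:27/16,L:-11/16):103/24,X:101/24):111/32):193/64,Y:193/64)
total length: 1299/32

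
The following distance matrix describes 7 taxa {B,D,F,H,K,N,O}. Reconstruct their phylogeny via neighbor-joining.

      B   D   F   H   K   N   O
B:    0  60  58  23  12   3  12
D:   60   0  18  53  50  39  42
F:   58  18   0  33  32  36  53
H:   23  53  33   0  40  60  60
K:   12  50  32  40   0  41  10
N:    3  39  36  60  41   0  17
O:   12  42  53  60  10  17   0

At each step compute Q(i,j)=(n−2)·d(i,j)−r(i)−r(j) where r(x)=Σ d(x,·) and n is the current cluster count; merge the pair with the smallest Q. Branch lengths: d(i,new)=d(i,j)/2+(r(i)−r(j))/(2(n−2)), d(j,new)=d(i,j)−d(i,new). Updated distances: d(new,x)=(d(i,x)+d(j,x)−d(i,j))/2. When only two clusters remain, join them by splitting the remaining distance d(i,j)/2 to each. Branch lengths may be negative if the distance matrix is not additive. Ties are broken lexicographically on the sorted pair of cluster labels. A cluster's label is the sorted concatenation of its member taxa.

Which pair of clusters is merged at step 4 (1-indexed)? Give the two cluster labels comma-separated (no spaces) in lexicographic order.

BN,DFH

1. join D+F (d=18, Q=-402) ⇒ DF; edges |D|=61/5, |F|=29/5
  updated: d(B,DF)=50, d(DF,H)=34, d(DF,K)=32, d(DF,N)=57/2, d(DF,O)=77/2
2. join DF+H (d=34, Q=-264) ⇒ DFH; edges |DF|=51/4, |H|=85/4
  updated: d(B,DFH)=39/2, d(DFH,K)=19, d(DFH,N)=109/4, d(DFH,O)=129/4
3. join B+N (d=3, Q=-503/4) ⇒ BN; edges |B|=-131/24, |N|=203/24
  updated: d(BN,DFH)=175/8, d(BN,K)=25, d(BN,O)=13
4. join BN+DFH (d=175/8, Q=-357/4) ⇒ BDFHN; edges |BN|=61/8, |DFH|=57/4
  updated: d(BDFHN,K)=177/16, d(BDFHN,O)=187/16
5. join BDFHN+K (d=177/16, Q=-131/4) ⇒ BDFHKN; edges |BDFHN|=51/8, |K|=75/16
  updated: d(BDFHKN,O)=85/16
6. join BDFHKN+O (d=85/16) ⇒ BDFHKNO; edges |BDFHKN|=85/32, |O|=85/32
final tree: ((((B:-131/24,N:203/24):61/8,((D:61/5,F:29/5):51/4,H:85/4):57/4):51/8,K:75/16):85/32,O:85/32)
total length: 373/4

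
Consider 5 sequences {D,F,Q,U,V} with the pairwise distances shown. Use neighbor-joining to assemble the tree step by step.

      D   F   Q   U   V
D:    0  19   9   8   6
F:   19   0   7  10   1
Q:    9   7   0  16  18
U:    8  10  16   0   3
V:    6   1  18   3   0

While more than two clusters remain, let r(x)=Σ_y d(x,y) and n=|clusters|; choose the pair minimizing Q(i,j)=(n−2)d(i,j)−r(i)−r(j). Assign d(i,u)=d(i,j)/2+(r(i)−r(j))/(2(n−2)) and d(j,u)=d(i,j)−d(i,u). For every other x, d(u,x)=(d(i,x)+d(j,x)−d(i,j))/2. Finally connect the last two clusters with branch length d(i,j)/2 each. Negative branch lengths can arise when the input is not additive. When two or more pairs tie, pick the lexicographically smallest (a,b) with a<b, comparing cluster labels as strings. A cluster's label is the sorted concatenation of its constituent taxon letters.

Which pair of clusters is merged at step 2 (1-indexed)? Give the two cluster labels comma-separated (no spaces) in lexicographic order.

D,FQ

step 1: merge (F,Q) at d=7, Q=-66; branch lengths F→4/3, Q→17/3; new cluster FQ
  updated: d(D,FQ)=21/2, d(FQ,U)=19/2, d(FQ,V)=6
step 2: merge (D,FQ) at d=21/2, Q=-59/2; branch lengths D→39/8, FQ→45/8; new cluster DFQ
  updated: d(DFQ,U)=7/2, d(DFQ,V)=3/4
step 3: merge (DFQ,U) at d=7/2, Q=-29/4; branch lengths DFQ→5/8, U→23/8; new cluster DFQU
  updated: d(DFQU,V)=1/8
step 4: merge (DFQU,V) at d=1/8; branch lengths DFQU→1/16, V→1/16; new cluster DFQUV
final tree: (((D:39/8,(F:4/3,Q:17/3):45/8):5/8,U:23/8):1/16,V:1/16)
total length: 169/8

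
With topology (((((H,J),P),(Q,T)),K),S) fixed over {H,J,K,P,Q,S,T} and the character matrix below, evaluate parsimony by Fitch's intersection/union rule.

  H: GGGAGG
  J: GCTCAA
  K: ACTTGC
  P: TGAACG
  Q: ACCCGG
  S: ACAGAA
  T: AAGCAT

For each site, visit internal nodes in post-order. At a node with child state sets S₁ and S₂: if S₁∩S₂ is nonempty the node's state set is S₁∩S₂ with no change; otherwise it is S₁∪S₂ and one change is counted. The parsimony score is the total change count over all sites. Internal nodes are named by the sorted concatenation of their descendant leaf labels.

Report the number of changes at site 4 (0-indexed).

[col 0] HJ: children H:{G}, J:{G} ∩→ {G}; cost 0
[col 0] HJP: children HJ:{G}, P:{T} ∪→ {G,T}; cost 1
[col 0] QT: children Q:{A}, T:{A} ∩→ {A}; cost 0
[col 0] HJPQT: children HJP:{G,T}, QT:{A} ∪→ {A,G,T}; cost 1
[col 0] HJKPQT: children HJPQT:{A,G,T}, K:{A} ∩→ {A}; cost 0
[col 0] HJKPQST: children HJKPQT:{A}, S:{A} ∩→ {A}; cost 0
[col 1] HJ: children H:{G}, J:{C} ∪→ {C,G}; cost 1
[col 1] HJP: children HJ:{C,G}, P:{G} ∩→ {G}; cost 0
[col 1] QT: children Q:{C}, T:{A} ∪→ {A,C}; cost 1
[col 1] HJPQT: children HJP:{G}, QT:{A,C} ∪→ {A,C,G}; cost 1
[col 1] HJKPQT: children HJPQT:{A,C,G}, K:{C} ∩→ {C}; cost 0
[col 1] HJKPQST: children HJKPQT:{C}, S:{C} ∩→ {C}; cost 0
[col 2] HJ: children H:{G}, J:{T} ∪→ {G,T}; cost 1
[col 2] HJP: children HJ:{G,T}, P:{A} ∪→ {A,G,T}; cost 1
[col 2] QT: children Q:{C}, T:{G} ∪→ {C,G}; cost 1
[col 2] HJPQT: children HJP:{A,G,T}, QT:{C,G} ∩→ {G}; cost 0
[col 2] HJKPQT: children HJPQT:{G}, K:{T} ∪→ {G,T}; cost 1
[col 2] HJKPQST: children HJKPQT:{G,T}, S:{A} ∪→ {A,G,T}; cost 1
[col 3] HJ: children H:{A}, J:{C} ∪→ {A,C}; cost 1
[col 3] HJP: children HJ:{A,C}, P:{A} ∩→ {A}; cost 0
[col 3] QT: children Q:{C}, T:{C} ∩→ {C}; cost 0
[col 3] HJPQT: children HJP:{A}, QT:{C} ∪→ {A,C}; cost 1
[col 3] HJKPQT: children HJPQT:{A,C}, K:{T} ∪→ {A,C,T}; cost 1
[col 3] HJKPQST: children HJKPQT:{A,C,T}, S:{G} ∪→ {A,C,G,T}; cost 1
[col 4] HJ: children H:{G}, J:{A} ∪→ {A,G}; cost 1
[col 4] HJP: children HJ:{A,G}, P:{C} ∪→ {A,C,G}; cost 1
[col 4] QT: children Q:{G}, T:{A} ∪→ {A,G}; cost 1
[col 4] HJPQT: children HJP:{A,C,G}, QT:{A,G} ∩→ {A,G}; cost 0
[col 4] HJKPQT: children HJPQT:{A,G}, K:{G} ∩→ {G}; cost 0
[col 4] HJKPQST: children HJKPQT:{G}, S:{A} ∪→ {A,G}; cost 1
[col 5] HJ: children H:{G}, J:{A} ∪→ {A,G}; cost 1
[col 5] HJP: children HJ:{A,G}, P:{G} ∩→ {G}; cost 0
[col 5] QT: children Q:{G}, T:{T} ∪→ {G,T}; cost 1
[col 5] HJPQT: children HJP:{G}, QT:{G,T} ∩→ {G}; cost 0
[col 5] HJKPQT: children HJPQT:{G}, K:{C} ∪→ {C,G}; cost 1
[col 5] HJKPQST: children HJKPQT:{C,G}, S:{A} ∪→ {A,C,G}; cost 1
per-site changes: [2, 3, 5, 4, 4, 4]; total = 22

4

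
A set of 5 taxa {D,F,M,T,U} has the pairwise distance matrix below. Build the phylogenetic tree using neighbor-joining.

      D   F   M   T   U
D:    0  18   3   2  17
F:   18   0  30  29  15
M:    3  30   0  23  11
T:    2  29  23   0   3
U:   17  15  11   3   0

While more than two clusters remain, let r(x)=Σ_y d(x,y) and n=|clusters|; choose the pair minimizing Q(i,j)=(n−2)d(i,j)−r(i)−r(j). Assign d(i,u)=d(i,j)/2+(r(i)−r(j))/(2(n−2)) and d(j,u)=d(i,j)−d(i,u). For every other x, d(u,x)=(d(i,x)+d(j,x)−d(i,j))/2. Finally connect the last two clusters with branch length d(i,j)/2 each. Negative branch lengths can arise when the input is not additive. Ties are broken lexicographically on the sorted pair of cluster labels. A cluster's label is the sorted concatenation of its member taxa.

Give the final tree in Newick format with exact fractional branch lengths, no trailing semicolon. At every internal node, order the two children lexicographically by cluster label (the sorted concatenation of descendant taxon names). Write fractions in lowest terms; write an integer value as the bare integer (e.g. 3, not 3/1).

((((D:-3,M:6):49/8,F:131/8):33/8,T:37/8):-13/16,U:-13/16)

step 1: merge (D,M) at d=3, Q=-98; branch lengths D→-3, M→6; new cluster DM
  updated: d(DM,F)=45/2, d(DM,T)=11, d(DM,U)=25/2
step 2: merge (DM,F) at d=45/2, Q=-135/2; branch lengths DM→49/8, F→131/8; new cluster DFM
  updated: d(DFM,T)=35/4, d(DFM,U)=5/2
step 3: merge (DFM,T) at d=35/4, Q=-57/4; branch lengths DFM→33/8, T→37/8; new cluster DFMT
  updated: d(DFMT,U)=-13/8
step 4: merge (DFMT,U) at d=-13/8; branch lengths DFMT→-13/16, U→-13/16; new cluster DFMTU
final tree: ((((D:-3,M:6):49/8,F:131/8):33/8,T:37/8):-13/16,U:-13/16)
total length: 261/8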